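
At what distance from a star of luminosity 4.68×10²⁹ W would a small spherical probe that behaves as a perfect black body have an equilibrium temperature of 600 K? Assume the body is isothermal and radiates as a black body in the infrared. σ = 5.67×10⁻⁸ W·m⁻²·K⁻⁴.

d ≈ 1.13×10¹² m

For an isothermal black-emitting sphere, (1−a)S·πr² = σ·4πr²·T⁴ ⇒ S = 4σT⁴/(1−a).
S = 4·5.67×10⁻⁸·(600)⁴/1.00 = 29390 W/m².
Flux falls as S = L/(4πd²), so d = √(L/(4πS)) = √(4.68×10²⁹/(4π·29390)).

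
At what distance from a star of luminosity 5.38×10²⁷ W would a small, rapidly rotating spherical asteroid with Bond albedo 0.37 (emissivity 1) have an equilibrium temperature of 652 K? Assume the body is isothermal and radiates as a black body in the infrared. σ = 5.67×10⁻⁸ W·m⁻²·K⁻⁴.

d ≈ 8.11×10¹⁰ m

For an isothermal black-emitting sphere, (1−a)S·πr² = σ·4πr²·T⁴ ⇒ S = 4σT⁴/(1−a).
S = 4·5.67×10⁻⁸·(652)⁴/0.630 = 65060 W/m².
Flux falls as S = L/(4πd²), so d = √(L/(4πS)) = √(5.38×10²⁷/(4π·65060)).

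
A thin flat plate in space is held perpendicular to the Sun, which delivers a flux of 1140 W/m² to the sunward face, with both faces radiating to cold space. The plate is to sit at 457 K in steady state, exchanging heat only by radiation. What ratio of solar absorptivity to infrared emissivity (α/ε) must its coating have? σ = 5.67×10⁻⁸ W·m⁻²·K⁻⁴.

α/ε ≈ 4.34

Balance: αS·A = εσ·2A·T⁴ ⇒ α/ε = 2σT⁴/S.
α/ε = 2·5.67×10⁻⁸·(457)⁴/1140 = 2·5.67×10⁻⁸·4.362×10¹⁰/1140.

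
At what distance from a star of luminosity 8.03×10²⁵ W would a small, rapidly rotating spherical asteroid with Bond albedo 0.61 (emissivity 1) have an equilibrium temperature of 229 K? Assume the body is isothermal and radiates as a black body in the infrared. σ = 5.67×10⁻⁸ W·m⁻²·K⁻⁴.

For an isothermal black-emitting sphere, (1−a)S·πr² = σ·4πr²·T⁴ ⇒ S = 4σT⁴/(1−a).
S = 4·5.67×10⁻⁸·(229)⁴/0.390 = 1599 W/m².
Flux falls as S = L/(4πd²), so d = √(L/(4πS)) = √(8.03×10²⁵/(4π·1599)).

d ≈ 6.32×10¹⁰ m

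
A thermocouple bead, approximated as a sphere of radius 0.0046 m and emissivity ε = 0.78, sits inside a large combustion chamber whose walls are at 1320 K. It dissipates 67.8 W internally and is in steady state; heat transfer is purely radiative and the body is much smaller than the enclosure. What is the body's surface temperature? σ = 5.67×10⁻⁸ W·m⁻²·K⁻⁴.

T ≈ 1720 K

For a small grey body in a large enclosure, net radiated power = εσA(T⁴ − T_w⁴).
Steady state: P = εσA(T⁴ − T_w⁴) with A = 4πr² = 2.659×10⁻⁴ m².
T⁴ = P/(εσA) + T_w⁴ = 67.8/(0.78·5.67×10⁻⁸·2.659×10⁻⁴) + (1320)⁴
    = 5.765×10¹² + 3.036×10¹² = 8.801×10¹² K⁴.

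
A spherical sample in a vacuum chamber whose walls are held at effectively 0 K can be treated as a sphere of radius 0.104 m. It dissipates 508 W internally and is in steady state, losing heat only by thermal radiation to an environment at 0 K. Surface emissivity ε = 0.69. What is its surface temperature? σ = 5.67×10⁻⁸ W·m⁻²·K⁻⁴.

Steady state: internal power = radiated power, P = εσA T⁴.
Radiating area A = 4πr² = 0.1359 m².
T⁴ = P/(εσA) = 508/(0.69·5.67×10⁻⁸·0.1359) = 9.553×10¹⁰ K⁴.
T = (9.553×10¹⁰)^(1/4).

T ≈ 556 K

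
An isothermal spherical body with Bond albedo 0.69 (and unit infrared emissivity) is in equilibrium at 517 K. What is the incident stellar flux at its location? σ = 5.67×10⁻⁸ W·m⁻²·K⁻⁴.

S ≈ 52300 W/m²

(1−a)S·πr² = σ·4πr²·T⁴ ⇒ S = 4σT⁴/(1−a).
S = 4·5.67×10⁻⁸·7.144×10¹⁰/0.310.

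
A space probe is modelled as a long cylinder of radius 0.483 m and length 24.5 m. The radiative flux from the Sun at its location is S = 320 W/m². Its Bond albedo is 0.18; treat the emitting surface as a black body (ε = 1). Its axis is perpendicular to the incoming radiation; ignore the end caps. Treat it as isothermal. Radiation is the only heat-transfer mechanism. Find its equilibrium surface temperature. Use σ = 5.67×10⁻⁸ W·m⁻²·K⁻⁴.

T ≈ 196 K

At equilibrium, absorbed power = emitted power.
Absorbing cross-section = 2rL = 23.67 m²; emitting surface = 2πrL = 74.35 m² (ratio π).
(1−a)S·A_cross = εσ·A_surf·T⁴  ⇒  T⁴ = (1−a)S/(πσ).
T⁴ = 0.820·320/(π·5.67×10⁻⁸) = 1.473×10⁹ K⁴.
T = (1.473×10⁹)^(1/4).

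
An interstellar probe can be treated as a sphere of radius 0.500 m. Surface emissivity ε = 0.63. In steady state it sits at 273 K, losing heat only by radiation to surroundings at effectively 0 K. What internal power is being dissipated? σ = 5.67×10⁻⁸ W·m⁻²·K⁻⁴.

P ≈ 623 W

Steady state: P = εσA T⁴.
A = 4πr² = 3.142 m²; T⁴ = (273)⁴ = 5.555×10⁹ K⁴.
P = 0.63 × 5.67×10⁻⁸ × 3.142 × 5.555×10⁹.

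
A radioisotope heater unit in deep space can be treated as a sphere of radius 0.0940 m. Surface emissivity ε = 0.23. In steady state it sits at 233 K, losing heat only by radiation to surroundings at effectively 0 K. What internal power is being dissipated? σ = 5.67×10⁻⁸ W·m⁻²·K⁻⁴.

P ≈ 4.27 W

Steady state: P = εσA T⁴.
A = 4πr² = 0.1110 m²; T⁴ = (233)⁴ = 2.947×10⁹ K⁴.
P = 0.23 × 5.67×10⁻⁸ × 0.1110 × 2.947×10⁹.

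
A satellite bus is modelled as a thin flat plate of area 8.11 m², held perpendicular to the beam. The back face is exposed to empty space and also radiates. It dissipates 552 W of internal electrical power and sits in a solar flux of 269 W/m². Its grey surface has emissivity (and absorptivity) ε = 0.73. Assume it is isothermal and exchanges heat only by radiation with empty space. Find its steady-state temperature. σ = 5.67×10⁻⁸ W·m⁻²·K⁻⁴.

T ≈ 238 K

At steady state, absorbed solar power + internal power = radiated power.
Absorbed: α·S·A_cross = 0.73·269·8.110 = 1593 W (cross-section A).
Total input = 1593 + 552 = 2145 W.
Radiated: εσ·A_surf·T⁴ with A_surf = 2A = 16.22 m².
T⁴ = 2145/(0.73·5.67×10⁻⁸·16.22) = 3.194×10⁹ K⁴.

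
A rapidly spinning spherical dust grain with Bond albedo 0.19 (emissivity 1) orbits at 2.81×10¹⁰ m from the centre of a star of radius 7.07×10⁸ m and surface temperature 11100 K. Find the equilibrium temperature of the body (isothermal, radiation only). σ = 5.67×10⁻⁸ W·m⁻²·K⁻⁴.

T ≈ 1180 K

The star's surface emits σT_*⁴; at distance d the flux is S = σT_*⁴(R_*/d)².
S = 5.67×10⁻⁸·(11100)⁴·(7.07×10⁸/2.81×10¹⁰)² = 5.449×10⁵ W/m².
For an isothermal sphere T⁴ = (1−a)S/(4σ) = 1.946×10¹² K⁴.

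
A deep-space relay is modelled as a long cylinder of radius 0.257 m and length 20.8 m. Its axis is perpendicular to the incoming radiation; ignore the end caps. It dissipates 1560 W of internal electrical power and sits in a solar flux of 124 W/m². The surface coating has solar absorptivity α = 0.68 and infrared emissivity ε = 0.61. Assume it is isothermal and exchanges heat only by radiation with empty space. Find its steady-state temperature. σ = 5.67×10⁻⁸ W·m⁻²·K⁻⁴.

At steady state, absorbed solar power + internal power = radiated power.
Absorbed: α·S·A_cross = 0.68·124·10.69 = 901.5 W (cross-section 2rL).
Total input = 901.5 + 1560 = 2461 W.
Radiated: εσ·A_surf·T⁴ with A_surf = 2πrL = 33.59 m².
T⁴ = 2461/(0.61·5.67×10⁻⁸·33.59) = 2.119×10⁹ K⁴.

T ≈ 215 K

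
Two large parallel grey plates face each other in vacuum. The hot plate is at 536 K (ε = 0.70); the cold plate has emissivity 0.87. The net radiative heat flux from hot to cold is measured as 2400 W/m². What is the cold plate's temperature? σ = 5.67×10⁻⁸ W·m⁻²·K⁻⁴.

T₂ ≈ 354 K

q = σ(T₁⁴ − T₂⁴)/(1/ε₁ + 1/ε₂ − 1); denominator = 1.578.
T₂⁴ = T₁⁴ − q·(1/ε₁+1/ε₂−1)/σ = 8.254×10¹⁰ − 2400·1.578/5.67×10⁻⁸
    = 1.575×10¹⁰ K⁴.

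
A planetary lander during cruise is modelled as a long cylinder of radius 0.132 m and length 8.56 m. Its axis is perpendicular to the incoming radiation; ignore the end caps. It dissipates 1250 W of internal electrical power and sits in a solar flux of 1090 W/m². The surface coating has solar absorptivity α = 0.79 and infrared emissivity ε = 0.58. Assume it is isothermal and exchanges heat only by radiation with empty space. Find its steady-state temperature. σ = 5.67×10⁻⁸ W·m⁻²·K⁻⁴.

T ≈ 342 K

At steady state, absorbed solar power + internal power = radiated power.
Absorbed: α·S·A_cross = 0.79·1090·2.260 = 1946 W (cross-section 2rL).
Total input = 1946 + 1250 = 3196 W.
Radiated: εσ·A_surf·T⁴ with A_surf = 2πrL = 7.099 m².
T⁴ = 3196/(0.58·5.67×10⁻⁸·7.099) = 1.369×10¹⁰ K⁴.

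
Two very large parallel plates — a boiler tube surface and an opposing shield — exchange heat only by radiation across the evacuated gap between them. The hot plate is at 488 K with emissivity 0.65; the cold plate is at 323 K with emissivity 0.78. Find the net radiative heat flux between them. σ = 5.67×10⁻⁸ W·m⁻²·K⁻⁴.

For two infinite grey parallel plates, q = σ(T₁⁴ − T₂⁴)/(1/ε₁ + 1/ε₂ − 1).
T₁⁴ − T₂⁴ = 5.671×10¹⁰ − 1.088×10¹⁰ = 4.583×10¹⁰ K⁴.
1/ε₁ + 1/ε₂ − 1 = 1.538 + 1.282 − 1 = 1.821.
q = 5.67×10⁻⁸ × 4.583×10¹⁰ / 1.821.

q ≈ 1430 W/m²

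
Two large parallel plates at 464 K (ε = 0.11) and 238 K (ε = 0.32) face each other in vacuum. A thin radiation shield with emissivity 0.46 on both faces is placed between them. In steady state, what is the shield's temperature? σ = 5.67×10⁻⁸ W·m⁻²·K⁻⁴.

T_s ≈ 355 K

In steady state the net flux on the hot side equals that on the cold side.
σ(T₁⁴−T_s⁴)/D₁ = σ(T_s⁴−T₂⁴)/D₂, with D₁ = 1/ε₁+1/ε_s−1 = 10.26, D₂ = 1/ε_s+1/ε₂−1 = 4.299.
Solve for T_s⁴: T_s⁴ = (D₂·T₁⁴ + D₁·T₂⁴)/(D₁+D₂) = 1.594×10¹⁰ K⁴.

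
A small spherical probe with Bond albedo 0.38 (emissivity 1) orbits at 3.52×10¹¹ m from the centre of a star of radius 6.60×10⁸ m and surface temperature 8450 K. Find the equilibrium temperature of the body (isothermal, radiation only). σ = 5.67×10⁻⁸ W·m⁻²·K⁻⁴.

The star's surface emits σT_*⁴; at distance d the flux is S = σT_*⁴(R_*/d)².
S = 5.67×10⁻⁸·(8450)⁴·(6.60×10⁸/3.52×10¹¹)² = 1016 W/m².
For an isothermal sphere T⁴ = (1−a)S/(4σ) = 2.778×10⁹ K⁴.

T ≈ 230 K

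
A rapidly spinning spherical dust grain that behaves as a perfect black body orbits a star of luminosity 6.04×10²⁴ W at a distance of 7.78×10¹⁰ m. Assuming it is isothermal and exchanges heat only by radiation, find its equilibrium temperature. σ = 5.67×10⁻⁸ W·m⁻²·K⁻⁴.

T ≈ 137 K

First find the stellar flux at distance d: S = L/(4πd²) = 6.04×10²⁴/(4π·(7.78×10¹⁰)²) = 79.41 W/m².
For an isothermal sphere, absorbed (1−a)S·πr² = emitted σ·4πr²·T⁴, so T⁴ = (1−a)S/(4σ).
T⁴ = 1.00·79.41/(4·5.67×10⁻⁸) = 3.501×10⁸ K⁴.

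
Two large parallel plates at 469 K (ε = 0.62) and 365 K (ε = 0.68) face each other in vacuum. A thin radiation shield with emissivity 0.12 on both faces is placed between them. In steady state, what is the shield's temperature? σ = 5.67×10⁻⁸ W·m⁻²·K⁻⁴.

In steady state the net flux on the hot side equals that on the cold side.
σ(T₁⁴−T_s⁴)/D₁ = σ(T_s⁴−T₂⁴)/D₂, with D₁ = 1/ε₁+1/ε_s−1 = 8.946, D₂ = 1/ε_s+1/ε₂−1 = 8.804.
Solve for T_s⁴: T_s⁴ = (D₂·T₁⁴ + D₁·T₂⁴)/(D₁+D₂) = 3.294×10¹⁰ K⁴.

T_s ≈ 426 K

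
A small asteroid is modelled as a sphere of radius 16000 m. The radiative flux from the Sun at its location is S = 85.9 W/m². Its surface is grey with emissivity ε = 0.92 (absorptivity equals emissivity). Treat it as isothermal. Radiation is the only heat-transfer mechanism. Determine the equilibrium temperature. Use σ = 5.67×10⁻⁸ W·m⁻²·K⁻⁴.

At equilibrium, absorbed power = emitted power.
Absorbing cross-section = πr² = 8.042×10⁸ m²; emitting surface = 4πr² = 3.217×10⁹ m² (ratio 4).
εS·A_cross = εσ·A_surf·T⁴  ⇒  T⁴ = S/(4σ)   (ε cancels).
T⁴ = 85.9/(4·5.67×10⁻⁸) = 3.787×10⁸ K⁴.
T = (3.787×10⁸)^(1/4).

T ≈ 140 K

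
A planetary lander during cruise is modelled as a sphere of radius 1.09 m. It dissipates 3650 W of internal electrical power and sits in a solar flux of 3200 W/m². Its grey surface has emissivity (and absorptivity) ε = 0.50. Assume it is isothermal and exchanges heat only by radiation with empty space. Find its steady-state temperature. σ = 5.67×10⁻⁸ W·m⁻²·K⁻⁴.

At steady state, absorbed solar power + internal power = radiated power.
Absorbed: α·S·A_cross = 0.50·3200·3.733 = 5972 W (cross-section πr²).
Total input = 5972 + 3650 = 9622 W.
Radiated: εσ·A_surf·T⁴ with A_surf = 4πr² = 14.93 m².
T⁴ = 9622/(0.50·5.67×10⁻⁸·14.93) = 2.273×10¹⁰ K⁴.

T ≈ 388 K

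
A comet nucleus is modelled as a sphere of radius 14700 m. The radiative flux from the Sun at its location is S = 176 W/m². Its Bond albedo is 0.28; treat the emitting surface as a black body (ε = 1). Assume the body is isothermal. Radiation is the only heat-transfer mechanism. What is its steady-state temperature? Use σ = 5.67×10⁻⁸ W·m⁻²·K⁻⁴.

At equilibrium, absorbed power = emitted power.
Absorbing cross-section = πr² = 6.789×10⁸ m²; emitting surface = 4πr² = 2.715×10⁹ m² (ratio 4).
(1−a)S·A_cross = εσ·A_surf·T⁴  ⇒  T⁴ = (1−a)S/(4σ).
T⁴ = 0.720·176/(4·5.67×10⁻⁸) = 5.587×10⁸ K⁴.
T = (5.587×10⁸)^(1/4).

T ≈ 154 K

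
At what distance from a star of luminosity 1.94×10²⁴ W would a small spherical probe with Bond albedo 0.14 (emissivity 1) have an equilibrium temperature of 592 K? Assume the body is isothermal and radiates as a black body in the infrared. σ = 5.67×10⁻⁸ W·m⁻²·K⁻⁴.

For an isothermal black-emitting sphere, (1−a)S·πr² = σ·4πr²·T⁴ ⇒ S = 4σT⁴/(1−a).
S = 4·5.67×10⁻⁸·(592)⁴/0.860 = 32390 W/m².
Flux falls as S = L/(4πd²), so d = √(L/(4πS)) = √(1.94×10²⁴/(4π·32390)).

d ≈ 2.18×10⁹ m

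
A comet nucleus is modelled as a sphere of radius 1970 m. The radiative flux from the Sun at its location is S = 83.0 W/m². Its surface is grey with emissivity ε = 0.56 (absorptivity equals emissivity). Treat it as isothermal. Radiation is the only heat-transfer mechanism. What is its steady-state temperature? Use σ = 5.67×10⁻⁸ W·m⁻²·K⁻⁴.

At equilibrium, absorbed power = emitted power.
Absorbing cross-section = πr² = 1.219×10⁷ m²; emitting surface = 4πr² = 4.877×10⁷ m² (ratio 4).
εS·A_cross = εσ·A_surf·T⁴  ⇒  T⁴ = S/(4σ)   (ε cancels).
T⁴ = 83.0/(4·5.67×10⁻⁸) = 3.660×10⁸ K⁴.
T = (3.660×10⁸)^(1/4).

T ≈ 138 K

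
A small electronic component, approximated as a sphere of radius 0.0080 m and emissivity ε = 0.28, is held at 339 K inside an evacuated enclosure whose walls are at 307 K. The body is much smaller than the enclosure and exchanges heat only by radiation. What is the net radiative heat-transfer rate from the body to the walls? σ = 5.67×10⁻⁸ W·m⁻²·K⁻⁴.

P_net ≈ 0.0552 W

For a small grey body in a large enclosure: P_net = εσA(T_body⁴ − T_wall⁴).
A = 4πr² = 8.042×10⁻⁴ m²; T_body⁴ − T_wall⁴ = 1.321×10¹⁰ − 8.883×10⁹ = 4.324×10⁹ K⁴.
|P_net| = 0.28·5.67×10⁻⁸·8.042×10⁻⁴·4.324×10⁹.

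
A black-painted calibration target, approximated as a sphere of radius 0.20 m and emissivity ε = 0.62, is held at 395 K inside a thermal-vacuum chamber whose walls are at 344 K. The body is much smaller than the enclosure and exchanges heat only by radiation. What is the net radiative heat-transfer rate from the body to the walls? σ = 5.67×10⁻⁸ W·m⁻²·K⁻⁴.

For a small grey body in a large enclosure: P_net = εσA(T_body⁴ − T_wall⁴).
A = 4πr² = 0.5027 m²; T_body⁴ − T_wall⁴ = 2.434×10¹⁰ − 1.400×10¹⁰ = 1.034×10¹⁰ K⁴.
|P_net| = 0.62·5.67×10⁻⁸·0.5027·1.034×10¹⁰.

P_net ≈ 183 W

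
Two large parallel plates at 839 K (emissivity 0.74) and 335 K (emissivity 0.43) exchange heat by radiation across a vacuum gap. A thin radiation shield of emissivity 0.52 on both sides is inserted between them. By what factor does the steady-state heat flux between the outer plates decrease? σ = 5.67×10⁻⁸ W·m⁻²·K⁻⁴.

Without shield: q₀ = σΔ(T⁴)/(1/ε₁+1/ε₂−1) with denominator 2.677.
With shield the two gaps are in series; the resistances add: (1/ε₁+1/ε_s−1)+(1/ε_s+1/ε₂−1) = 2.274+3.249 = 5.523.
Heat-flux ratio q₀/q = 5.523/2.677.

factor ≈ 2.06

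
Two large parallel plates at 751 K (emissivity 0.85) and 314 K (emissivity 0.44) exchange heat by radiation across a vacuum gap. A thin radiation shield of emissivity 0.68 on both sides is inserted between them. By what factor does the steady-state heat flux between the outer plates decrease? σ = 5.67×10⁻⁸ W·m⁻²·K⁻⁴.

factor ≈ 1.79

Without shield: q₀ = σΔ(T⁴)/(1/ε₁+1/ε₂−1) with denominator 2.449.
With shield the two gaps are in series; the resistances add: (1/ε₁+1/ε_s−1)+(1/ε_s+1/ε₂−1) = 1.647+2.743 = 4.390.
Heat-flux ratio q₀/q = 4.390/2.449.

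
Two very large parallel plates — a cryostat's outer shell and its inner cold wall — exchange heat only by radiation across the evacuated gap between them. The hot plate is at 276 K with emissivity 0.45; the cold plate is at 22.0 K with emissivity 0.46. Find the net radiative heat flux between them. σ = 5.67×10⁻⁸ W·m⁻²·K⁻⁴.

For two infinite grey parallel plates, q = σ(T₁⁴ − T₂⁴)/(1/ε₁ + 1/ε₂ − 1).
T₁⁴ − T₂⁴ = 5.803×10⁹ − 2.343×10⁵ = 5.803×10⁹ K⁴.
1/ε₁ + 1/ε₂ − 1 = 2.222 + 2.174 − 1 = 3.396.
q = 5.67×10⁻⁸ × 5.803×10⁹ / 3.396.

q ≈ 96.9 W/m²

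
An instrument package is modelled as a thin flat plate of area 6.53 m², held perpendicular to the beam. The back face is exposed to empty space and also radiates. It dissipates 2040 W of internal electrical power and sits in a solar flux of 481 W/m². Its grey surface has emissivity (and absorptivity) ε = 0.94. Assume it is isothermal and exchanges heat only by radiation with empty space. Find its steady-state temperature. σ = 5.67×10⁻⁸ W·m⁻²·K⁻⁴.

At steady state, absorbed solar power + internal power = radiated power.
Absorbed: α·S·A_cross = 0.94·481·6.530 = 2952 W (cross-section A).
Total input = 2952 + 2040 = 4992 W.
Radiated: εσ·A_surf·T⁴ with A_surf = 2A = 13.06 m².
T⁴ = 4992/(0.94·5.67×10⁻⁸·13.06) = 7.172×10⁹ K⁴.

T ≈ 291 K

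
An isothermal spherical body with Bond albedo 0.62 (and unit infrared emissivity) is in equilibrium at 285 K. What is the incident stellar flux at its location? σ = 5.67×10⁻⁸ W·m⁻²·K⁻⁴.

(1−a)S·πr² = σ·4πr²·T⁴ ⇒ S = 4σT⁴/(1−a).
S = 4·5.67×10⁻⁸·6.598×10⁹/0.380.

S ≈ 3940 W/m²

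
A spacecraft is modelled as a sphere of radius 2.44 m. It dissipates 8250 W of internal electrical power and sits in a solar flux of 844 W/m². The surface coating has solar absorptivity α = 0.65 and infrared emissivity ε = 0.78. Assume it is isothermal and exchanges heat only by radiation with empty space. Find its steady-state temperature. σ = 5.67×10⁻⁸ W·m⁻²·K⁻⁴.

At steady state, absorbed solar power + internal power = radiated power.
Absorbed: α·S·A_cross = 0.65·844·18.70 = 10260 W (cross-section πr²).
Total input = 10260 + 8250 = 18510 W.
Radiated: εσ·A_surf·T⁴ with A_surf = 4πr² = 74.82 m².
T⁴ = 18510/(0.78·5.67×10⁻⁸·74.82) = 5.594×10⁹ K⁴.

T ≈ 273 K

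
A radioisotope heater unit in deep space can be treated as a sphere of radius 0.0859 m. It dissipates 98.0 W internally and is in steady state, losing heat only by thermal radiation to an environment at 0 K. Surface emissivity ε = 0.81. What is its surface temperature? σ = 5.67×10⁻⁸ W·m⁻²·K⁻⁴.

Steady state: internal power = radiated power, P = εσA T⁴.
Radiating area A = 4πr² = 0.09272 m².
T⁴ = P/(εσA) = 98.0/(0.81·5.67×10⁻⁸·0.09272) = 2.301×10¹⁰ K⁴.
T = (2.301×10¹⁰)^(1/4).

T ≈ 389 K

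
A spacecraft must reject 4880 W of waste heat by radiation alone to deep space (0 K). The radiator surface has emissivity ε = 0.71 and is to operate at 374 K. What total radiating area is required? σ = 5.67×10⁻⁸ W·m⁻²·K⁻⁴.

P = εσA T⁴ ⇒ A = P/(εσT⁴).
T⁴ = 1.957×10¹⁰ K⁴.
A = 4880/(0.71 × 5.67×10⁻⁸ × 1.957×10¹⁰).

A ≈ 6.20 m²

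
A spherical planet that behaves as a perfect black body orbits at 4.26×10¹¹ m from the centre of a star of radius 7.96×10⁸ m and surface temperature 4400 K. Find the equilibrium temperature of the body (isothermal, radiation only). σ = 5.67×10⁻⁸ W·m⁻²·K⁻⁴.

T ≈ 134 K

The star's surface emits σT_*⁴; at distance d the flux is S = σT_*⁴(R_*/d)².
S = 5.67×10⁻⁸·(4400)⁴·(7.96×10⁸/4.26×10¹¹)² = 74.20 W/m².
For an isothermal sphere T⁴ = (1−a)S/(4σ) = 3.272×10⁸ K⁴.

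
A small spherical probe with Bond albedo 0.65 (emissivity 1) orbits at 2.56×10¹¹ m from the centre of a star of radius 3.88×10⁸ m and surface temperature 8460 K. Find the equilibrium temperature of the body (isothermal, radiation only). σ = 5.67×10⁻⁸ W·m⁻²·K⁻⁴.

T ≈ 179 K

The star's surface emits σT_*⁴; at distance d the flux is S = σT_*⁴(R_*/d)².
S = 5.67×10⁻⁸·(8460)⁴·(3.88×10⁸/2.56×10¹¹)² = 667.2 W/m².
For an isothermal sphere T⁴ = (1−a)S/(4σ) = 1.030×10⁹ K⁴.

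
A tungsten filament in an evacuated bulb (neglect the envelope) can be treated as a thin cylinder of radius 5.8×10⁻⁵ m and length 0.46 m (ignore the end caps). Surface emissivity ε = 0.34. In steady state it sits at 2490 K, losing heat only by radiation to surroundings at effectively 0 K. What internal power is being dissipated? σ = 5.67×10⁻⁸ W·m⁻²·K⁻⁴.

P ≈ 124 W

Steady state: P = εσA T⁴.
A = 2πrL = 1.676×10⁻⁴ m²; T⁴ = (2490)⁴ = 3.844×10¹³ K⁴.
P = 0.34 × 5.67×10⁻⁸ × 1.676×10⁻⁴ × 3.844×10¹³.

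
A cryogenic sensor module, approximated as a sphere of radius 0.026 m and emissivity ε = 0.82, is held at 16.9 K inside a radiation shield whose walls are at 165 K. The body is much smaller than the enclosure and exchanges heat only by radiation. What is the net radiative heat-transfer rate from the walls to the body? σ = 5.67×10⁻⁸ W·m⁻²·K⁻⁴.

P_net ≈ 0.293 W

For a small grey body in a large enclosure: P_net = εσA(T_body⁴ − T_wall⁴).
A = 4πr² = 0.008495 m²; T_body⁴ − T_wall⁴ = 81570 − 7.412×10⁸ = -7.411×10⁸ K⁴.
|P_net| = 0.82·5.67×10⁻⁸·0.008495·7.411×10⁸.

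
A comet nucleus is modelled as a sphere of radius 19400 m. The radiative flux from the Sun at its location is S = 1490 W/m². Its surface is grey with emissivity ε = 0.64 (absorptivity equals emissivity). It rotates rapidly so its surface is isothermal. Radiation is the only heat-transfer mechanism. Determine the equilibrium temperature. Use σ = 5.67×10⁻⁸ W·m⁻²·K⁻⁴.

At equilibrium, absorbed power = emitted power.
Absorbing cross-section = πr² = 1.182×10⁹ m²; emitting surface = 4πr² = 4.729×10⁹ m² (ratio 4).
εS·A_cross = εσ·A_surf·T⁴  ⇒  T⁴ = S/(4σ)   (ε cancels).
T⁴ = 1490/(4·5.67×10⁻⁸) = 6.570×10⁹ K⁴.
T = (6.570×10⁹)^(1/4).

T ≈ 285 K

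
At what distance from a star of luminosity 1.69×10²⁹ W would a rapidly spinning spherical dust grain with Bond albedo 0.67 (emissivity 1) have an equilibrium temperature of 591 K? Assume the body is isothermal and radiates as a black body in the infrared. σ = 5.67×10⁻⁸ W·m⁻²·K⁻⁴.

d ≈ 4.00×10¹¹ m

For an isothermal black-emitting sphere, (1−a)S·πr² = σ·4πr²·T⁴ ⇒ S = 4σT⁴/(1−a).
S = 4·5.67×10⁻⁸·(591)⁴/0.330 = 83850 W/m².
Flux falls as S = L/(4πd²), so d = √(L/(4πS)) = √(1.69×10²⁹/(4π·83850)).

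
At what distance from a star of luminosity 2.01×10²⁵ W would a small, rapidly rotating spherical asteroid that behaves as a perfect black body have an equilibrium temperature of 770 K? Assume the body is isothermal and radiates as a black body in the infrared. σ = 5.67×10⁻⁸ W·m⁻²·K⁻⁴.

For an isothermal black-emitting sphere, (1−a)S·πr² = σ·4πr²·T⁴ ⇒ S = 4σT⁴/(1−a).
S = 4·5.67×10⁻⁸·(770)⁴/1.00 = 79730 W/m².
Flux falls as S = L/(4πd²), so d = √(L/(4πS)) = √(2.01×10²⁵/(4π·79730)).

d ≈ 4.48×10⁹ m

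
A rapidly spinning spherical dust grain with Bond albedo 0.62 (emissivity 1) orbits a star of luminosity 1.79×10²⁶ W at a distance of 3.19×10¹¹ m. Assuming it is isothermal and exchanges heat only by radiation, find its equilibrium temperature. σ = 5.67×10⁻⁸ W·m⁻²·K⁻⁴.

First find the stellar flux at distance d: S = L/(4πd²) = 1.79×10²⁶/(4π·(3.19×10¹¹)²) = 140.0 W/m².
For an isothermal sphere, absorbed (1−a)S·πr² = emitted σ·4πr²·T⁴, so T⁴ = (1−a)S/(4σ).
T⁴ = 0.380·140.0/(4·5.67×10⁻⁸) = 2.345×10⁸ K⁴.

T ≈ 124 K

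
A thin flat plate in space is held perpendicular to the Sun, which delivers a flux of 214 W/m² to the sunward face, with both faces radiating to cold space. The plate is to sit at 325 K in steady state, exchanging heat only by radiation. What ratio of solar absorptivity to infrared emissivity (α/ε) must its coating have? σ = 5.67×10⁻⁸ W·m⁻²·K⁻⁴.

Balance: αS·A = εσ·2A·T⁴ ⇒ α/ε = 2σT⁴/S.
α/ε = 2·5.67×10⁻⁸·(325)⁴/214 = 2·5.67×10⁻⁸·1.116×10¹⁰/214.

α/ε ≈ 5.91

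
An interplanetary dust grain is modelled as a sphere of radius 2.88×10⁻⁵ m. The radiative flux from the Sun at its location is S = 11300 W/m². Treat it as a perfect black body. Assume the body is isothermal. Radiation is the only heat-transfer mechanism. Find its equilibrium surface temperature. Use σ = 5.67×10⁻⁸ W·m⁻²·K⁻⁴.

At equilibrium, absorbed power = emitted power.
Absorbing cross-section = πr² = 2.606×10⁻⁹ m²; emitting surface = 4πr² = 1.042×10⁻⁸ m² (ratio 4).
S·A_cross = εσ·A_surf·T⁴  ⇒  T⁴ = S/(4σ).
T⁴ = 1.00·11300/(4·5.67×10⁻⁸) = 4.982×10¹⁰ K⁴.
T = (4.982×10¹⁰)^(1/4).

T ≈ 472 K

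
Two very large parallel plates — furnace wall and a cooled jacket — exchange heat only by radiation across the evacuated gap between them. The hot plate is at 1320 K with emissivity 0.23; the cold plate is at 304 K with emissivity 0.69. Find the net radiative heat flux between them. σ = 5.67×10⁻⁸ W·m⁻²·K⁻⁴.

q ≈ 35800 W/m²

For two infinite grey parallel plates, q = σ(T₁⁴ − T₂⁴)/(1/ε₁ + 1/ε₂ − 1).
T₁⁴ − T₂⁴ = 3.036×10¹² − 8.541×10⁹ = 3.027×10¹² K⁴.
1/ε₁ + 1/ε₂ − 1 = 4.348 + 1.449 − 1 = 4.797.
q = 5.67×10⁻⁸ × 3.027×10¹² / 4.797.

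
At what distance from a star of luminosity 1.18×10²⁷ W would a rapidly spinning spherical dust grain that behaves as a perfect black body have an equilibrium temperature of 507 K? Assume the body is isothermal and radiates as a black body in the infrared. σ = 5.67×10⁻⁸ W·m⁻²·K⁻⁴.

For an isothermal black-emitting sphere, (1−a)S·πr² = σ·4πr²·T⁴ ⇒ S = 4σT⁴/(1−a).
S = 4·5.67×10⁻⁸·(507)⁴/1.00 = 14990 W/m².
Flux falls as S = L/(4πd²), so d = √(L/(4πS)) = √(1.18×10²⁷/(4π·14990)).

d ≈ 7.92×10¹⁰ m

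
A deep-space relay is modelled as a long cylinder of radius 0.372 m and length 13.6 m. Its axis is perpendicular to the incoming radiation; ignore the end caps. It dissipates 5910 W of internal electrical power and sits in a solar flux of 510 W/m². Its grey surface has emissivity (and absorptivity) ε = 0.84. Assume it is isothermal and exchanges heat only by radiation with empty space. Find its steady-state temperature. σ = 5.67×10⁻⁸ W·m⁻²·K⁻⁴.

T ≈ 287 K

At steady state, absorbed solar power + internal power = radiated power.
Absorbed: α·S·A_cross = 0.84·510·10.12 = 4335 W (cross-section 2rL).
Total input = 4335 + 5910 = 10240 W.
Radiated: εσ·A_surf·T⁴ with A_surf = 2πrL = 31.79 m².
T⁴ = 10240/(0.84·5.67×10⁻⁸·31.79) = 6.767×10⁹ K⁴.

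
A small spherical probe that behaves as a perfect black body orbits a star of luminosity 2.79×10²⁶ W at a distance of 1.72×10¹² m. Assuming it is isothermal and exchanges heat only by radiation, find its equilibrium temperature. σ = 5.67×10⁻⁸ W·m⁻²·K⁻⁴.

T ≈ 75.8 K

First find the stellar flux at distance d: S = L/(4πd²) = 2.79×10²⁶/(4π·(1.72×10¹²)²) = 7.505 W/m².
For an isothermal sphere, absorbed (1−a)S·πr² = emitted σ·4πr²·T⁴, so T⁴ = (1−a)S/(4σ).
T⁴ = 1.00·7.505/(4·5.67×10⁻⁸) = 3.309×10⁷ K⁴.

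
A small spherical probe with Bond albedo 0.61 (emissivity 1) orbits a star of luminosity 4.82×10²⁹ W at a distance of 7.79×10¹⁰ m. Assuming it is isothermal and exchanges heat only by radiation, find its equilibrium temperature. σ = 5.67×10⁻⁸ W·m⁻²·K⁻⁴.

T ≈ 1820 K

First find the stellar flux at distance d: S = L/(4πd²) = 4.82×10²⁹/(4π·(7.79×10¹⁰)²) = 6.321×10⁶ W/m².
For an isothermal sphere, absorbed (1−a)S·πr² = emitted σ·4πr²·T⁴, so T⁴ = (1−a)S/(4σ).
T⁴ = 0.390·6.321×10⁶/(4·5.67×10⁻⁸) = 1.087×10¹³ K⁴.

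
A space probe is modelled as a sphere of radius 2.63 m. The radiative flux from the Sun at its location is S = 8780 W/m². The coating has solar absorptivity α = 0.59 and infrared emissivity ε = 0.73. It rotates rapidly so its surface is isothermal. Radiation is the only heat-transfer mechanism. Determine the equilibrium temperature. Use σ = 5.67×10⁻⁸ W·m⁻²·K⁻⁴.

At equilibrium, absorbed power = emitted power.
Absorbing cross-section = πr² = 21.73 m²; emitting surface = 4πr² = 86.92 m² (ratio 4).
αS·A_cross = εσ·A_surf·T⁴  ⇒  T⁴ = αS/(ε·4σ).
T⁴ = 0.590·8780/(0.73·4·5.67×10⁻⁸) = 3.129×10¹⁰ K⁴.
T = (3.129×10¹⁰)^(1/4).

T ≈ 421 K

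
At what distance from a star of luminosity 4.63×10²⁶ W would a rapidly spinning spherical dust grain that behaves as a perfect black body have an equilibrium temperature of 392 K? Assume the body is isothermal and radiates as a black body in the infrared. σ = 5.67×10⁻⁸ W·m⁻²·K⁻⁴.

For an isothermal black-emitting sphere, (1−a)S·πr² = σ·4πr²·T⁴ ⇒ S = 4σT⁴/(1−a).
S = 4·5.67×10⁻⁸·(392)⁴/1.00 = 5355 W/m².
Flux falls as S = L/(4πd²), so d = √(L/(4πS)) = √(4.63×10²⁶/(4π·5355)).

d ≈ 8.29×10¹⁰ m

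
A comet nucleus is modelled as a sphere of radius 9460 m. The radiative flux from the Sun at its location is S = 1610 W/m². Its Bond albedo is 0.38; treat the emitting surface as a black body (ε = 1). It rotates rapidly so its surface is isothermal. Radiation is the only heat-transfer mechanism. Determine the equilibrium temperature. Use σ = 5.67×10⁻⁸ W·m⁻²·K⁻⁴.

T ≈ 258 K

At equilibrium, absorbed power = emitted power.
Absorbing cross-section = πr² = 2.811×10⁸ m²; emitting surface = 4πr² = 1.125×10⁹ m² (ratio 4).
(1−a)S·A_cross = εσ·A_surf·T⁴  ⇒  T⁴ = (1−a)S/(4σ).
T⁴ = 0.620·1610/(4·5.67×10⁻⁸) = 4.401×10⁹ K⁴.
T = (4.401×10⁹)^(1/4).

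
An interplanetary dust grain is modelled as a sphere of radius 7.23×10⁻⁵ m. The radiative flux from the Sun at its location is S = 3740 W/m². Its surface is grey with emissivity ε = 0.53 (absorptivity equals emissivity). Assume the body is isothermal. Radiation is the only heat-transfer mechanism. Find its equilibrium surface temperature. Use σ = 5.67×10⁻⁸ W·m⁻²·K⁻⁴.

At equilibrium, absorbed power = emitted power.
Absorbing cross-section = πr² = 1.642×10⁻⁸ m²; emitting surface = 4πr² = 6.569×10⁻⁸ m² (ratio 4).
εS·A_cross = εσ·A_surf·T⁴  ⇒  T⁴ = S/(4σ)   (ε cancels).
T⁴ = 3740/(4·5.67×10⁻⁸) = 1.649×10¹⁰ K⁴.
T = (1.649×10¹⁰)^(1/4).

T ≈ 358 K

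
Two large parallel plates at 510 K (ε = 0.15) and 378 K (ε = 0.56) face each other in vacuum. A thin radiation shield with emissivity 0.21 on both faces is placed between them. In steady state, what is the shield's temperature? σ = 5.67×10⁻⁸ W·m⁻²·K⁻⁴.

In steady state the net flux on the hot side equals that on the cold side.
σ(T₁⁴−T_s⁴)/D₁ = σ(T_s⁴−T₂⁴)/D₂, with D₁ = 1/ε₁+1/ε_s−1 = 10.43, D₂ = 1/ε_s+1/ε₂−1 = 5.548.
Solve for T_s⁴: T_s⁴ = (D₂·T₁⁴ + D₁·T₂⁴)/(D₁+D₂) = 3.682×10¹⁰ K⁴.

T_s ≈ 438 K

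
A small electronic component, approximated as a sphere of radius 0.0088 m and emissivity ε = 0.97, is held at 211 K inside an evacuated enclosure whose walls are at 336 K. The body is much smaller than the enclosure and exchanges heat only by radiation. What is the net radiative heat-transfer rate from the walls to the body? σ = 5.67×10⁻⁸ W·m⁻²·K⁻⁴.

For a small grey body in a large enclosure: P_net = εσA(T_body⁴ − T_wall⁴).
A = 4πr² = 9.731×10⁻⁴ m²; T_body⁴ − T_wall⁴ = 1.982×10⁹ − 1.275×10¹⁰ = -1.076×10¹⁰ K⁴.
|P_net| = 0.97·5.67×10⁻⁸·9.731×10⁻⁴·1.076×10¹⁰.

P_net ≈ 0.576 W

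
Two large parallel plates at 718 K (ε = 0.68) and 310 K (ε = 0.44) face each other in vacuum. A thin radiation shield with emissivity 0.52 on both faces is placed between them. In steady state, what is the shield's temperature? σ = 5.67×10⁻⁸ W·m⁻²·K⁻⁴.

In steady state the net flux on the hot side equals that on the cold side.
σ(T₁⁴−T_s⁴)/D₁ = σ(T_s⁴−T₂⁴)/D₂, with D₁ = 1/ε₁+1/ε_s−1 = 2.394, D₂ = 1/ε_s+1/ε₂−1 = 3.196.
Solve for T_s⁴: T_s⁴ = (D₂·T₁⁴ + D₁·T₂⁴)/(D₁+D₂) = 1.559×10¹¹ K⁴.

T_s ≈ 628 K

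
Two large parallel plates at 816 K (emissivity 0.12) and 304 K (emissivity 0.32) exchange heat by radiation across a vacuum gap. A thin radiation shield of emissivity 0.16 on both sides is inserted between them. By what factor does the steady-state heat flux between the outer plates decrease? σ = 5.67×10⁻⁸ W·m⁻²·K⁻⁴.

Without shield: q₀ = σΔ(T⁴)/(1/ε₁+1/ε₂−1) with denominator 10.46.
With shield the two gaps are in series; the resistances add: (1/ε₁+1/ε_s−1)+(1/ε_s+1/ε₂−1) = 13.58+8.375 = 21.96.
Heat-flux ratio q₀/q = 21.96/10.46.

factor ≈ 2.10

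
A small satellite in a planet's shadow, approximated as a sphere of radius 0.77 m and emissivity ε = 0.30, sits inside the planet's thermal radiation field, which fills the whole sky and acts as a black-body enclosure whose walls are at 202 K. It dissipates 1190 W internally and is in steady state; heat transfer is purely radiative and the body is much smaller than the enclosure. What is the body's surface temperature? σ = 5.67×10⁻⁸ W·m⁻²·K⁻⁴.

T ≈ 324 K

For a small grey body in a large enclosure, net radiated power = εσA(T⁴ − T_w⁴).
Steady state: P = εσA(T⁴ − T_w⁴) with A = 4πr² = 7.451 m².
T⁴ = P/(εσA) + T_w⁴ = 1190/(0.30·5.67×10⁻⁸·7.451) + (202)⁴
    = 9.390×10⁹ + 1.665×10⁹ = 1.105×10¹⁰ K⁴.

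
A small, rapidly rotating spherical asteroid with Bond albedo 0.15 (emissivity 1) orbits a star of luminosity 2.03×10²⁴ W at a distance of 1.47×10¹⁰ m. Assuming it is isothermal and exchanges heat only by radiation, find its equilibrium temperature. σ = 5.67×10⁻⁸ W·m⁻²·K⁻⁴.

T ≈ 230 K

First find the stellar flux at distance d: S = L/(4πd²) = 2.03×10²⁴/(4π·(1.47×10¹⁰)²) = 747.6 W/m².
For an isothermal sphere, absorbed (1−a)S·πr² = emitted σ·4πr²·T⁴, so T⁴ = (1−a)S/(4σ).
T⁴ = 0.850·747.6/(4·5.67×10⁻⁸) = 2.802×10⁹ K⁴.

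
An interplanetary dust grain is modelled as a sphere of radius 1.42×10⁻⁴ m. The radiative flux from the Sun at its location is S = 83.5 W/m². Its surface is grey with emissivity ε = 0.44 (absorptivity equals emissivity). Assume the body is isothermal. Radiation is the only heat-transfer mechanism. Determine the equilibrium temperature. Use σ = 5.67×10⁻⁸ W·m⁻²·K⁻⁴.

T ≈ 139 K

At equilibrium, absorbed power = emitted power.
Absorbing cross-section = πr² = 6.335×10⁻⁸ m²; emitting surface = 4πr² = 2.534×10⁻⁷ m² (ratio 4).
εS·A_cross = εσ·A_surf·T⁴  ⇒  T⁴ = S/(4σ)   (ε cancels).
T⁴ = 83.5/(4·5.67×10⁻⁸) = 3.682×10⁸ K⁴.
T = (3.682×10⁸)^(1/4).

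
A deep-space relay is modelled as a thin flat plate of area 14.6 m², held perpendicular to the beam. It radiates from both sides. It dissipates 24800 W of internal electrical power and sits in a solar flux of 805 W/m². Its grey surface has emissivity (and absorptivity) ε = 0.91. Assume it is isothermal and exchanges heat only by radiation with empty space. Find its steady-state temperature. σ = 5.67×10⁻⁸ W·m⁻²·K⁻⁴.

At steady state, absorbed solar power + internal power = radiated power.
Absorbed: α·S·A_cross = 0.91·805·14.60 = 10700 W (cross-section A).
Total input = 10700 + 24800 = 35500 W.
Radiated: εσ·A_surf·T⁴ with A_surf = 2A = 29.20 m².
T⁴ = 35500/(0.91·5.67×10⁻⁸·29.20) = 2.356×10¹⁰ K⁴.

T ≈ 392 K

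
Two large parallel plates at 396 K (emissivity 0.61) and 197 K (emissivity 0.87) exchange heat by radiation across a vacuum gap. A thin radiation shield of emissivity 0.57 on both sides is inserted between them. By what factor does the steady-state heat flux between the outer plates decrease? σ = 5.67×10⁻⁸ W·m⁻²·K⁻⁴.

Without shield: q₀ = σΔ(T⁴)/(1/ε₁+1/ε₂−1) with denominator 1.789.
With shield the two gaps are in series; the resistances add: (1/ε₁+1/ε_s−1)+(1/ε_s+1/ε₂−1) = 2.394+1.904 = 4.298.
Heat-flux ratio q₀/q = 4.298/1.789.

factor ≈ 2.40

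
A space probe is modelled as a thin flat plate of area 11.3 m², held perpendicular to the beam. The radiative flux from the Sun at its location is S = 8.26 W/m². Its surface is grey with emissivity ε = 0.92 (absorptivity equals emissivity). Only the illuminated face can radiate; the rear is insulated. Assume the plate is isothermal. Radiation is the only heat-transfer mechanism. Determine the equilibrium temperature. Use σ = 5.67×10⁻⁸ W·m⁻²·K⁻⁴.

At equilibrium, absorbed power = emitted power.
Absorbing cross-section = A = 11.30 m²; emitting surface = A = 11.30 m² (ratio 1).
εS·A_cross = εσ·A_surf·T⁴  ⇒  T⁴ = S/(1σ)   (ε cancels).
T⁴ = 8.26/(1·5.67×10⁻⁸) = 1.457×10⁸ K⁴.
T = (1.457×10⁸)^(1/4).

T ≈ 110 K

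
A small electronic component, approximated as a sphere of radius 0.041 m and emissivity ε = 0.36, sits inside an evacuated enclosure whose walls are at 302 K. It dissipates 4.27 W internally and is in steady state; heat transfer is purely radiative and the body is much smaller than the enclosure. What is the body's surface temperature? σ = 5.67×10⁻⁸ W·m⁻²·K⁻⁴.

For a small grey body in a large enclosure, net radiated power = εσA(T⁴ − T_w⁴).
Steady state: P = εσA(T⁴ − T_w⁴) with A = 4πr² = 0.02112 m².
T⁴ = P/(εσA) + T_w⁴ = 4.27/(0.36·5.67×10⁻⁸·0.02112) + (302)⁴
    = 9.903×10⁹ + 8.318×10⁹ = 1.822×10¹⁰ K⁴.

T ≈ 367 K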